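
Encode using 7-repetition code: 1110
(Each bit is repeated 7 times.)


Each bit -> 7 copies

1111111111111111111110000000


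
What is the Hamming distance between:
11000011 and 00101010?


XOR: 11101001
Count of 1s: 5

5


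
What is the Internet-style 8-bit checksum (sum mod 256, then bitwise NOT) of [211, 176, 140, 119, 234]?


Sum = 880 mod 256 = 112
Complement = 143

143


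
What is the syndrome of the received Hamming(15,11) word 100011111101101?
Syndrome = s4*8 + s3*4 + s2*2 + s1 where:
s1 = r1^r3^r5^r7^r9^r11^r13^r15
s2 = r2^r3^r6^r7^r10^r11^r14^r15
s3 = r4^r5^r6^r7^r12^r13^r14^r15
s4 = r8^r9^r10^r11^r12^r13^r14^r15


s1=0, s2=0, s3=0, s4=0

Syndrome = 0 (no error)


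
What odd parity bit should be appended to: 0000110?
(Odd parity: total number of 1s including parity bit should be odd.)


Number of 1s in data: 2
Parity bit: 1

1


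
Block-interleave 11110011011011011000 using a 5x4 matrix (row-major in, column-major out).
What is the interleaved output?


Matrix:
  1111
  0011
  0110
  1101
  1000
Read columns: 10011101101110011010

10011101101110011010


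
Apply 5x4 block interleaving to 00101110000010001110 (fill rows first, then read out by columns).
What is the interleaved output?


Matrix:
  0010
  1110
  0000
  1000
  1110
Read columns: 01011010011100100000

01011010011100100000


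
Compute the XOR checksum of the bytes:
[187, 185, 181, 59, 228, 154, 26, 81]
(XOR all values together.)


XOR chain: 187 ^ 185 ^ 181 ^ 59 ^ 228 ^ 154 ^ 26 ^ 81 = 185

185


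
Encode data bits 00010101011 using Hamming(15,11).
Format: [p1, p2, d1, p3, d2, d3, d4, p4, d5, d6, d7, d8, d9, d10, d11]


Parity bits: p1=0, p2=0, p3=0, p4=0

000000100101011


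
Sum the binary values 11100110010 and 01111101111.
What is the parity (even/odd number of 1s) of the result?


11100110010 = 1842
01111101111 = 1007
Sum = 2849 = 101100100001
1s count = 5

odd parity (5 ones in 101100100001)


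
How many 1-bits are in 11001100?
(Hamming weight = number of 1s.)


Counting 1s in 11001100

4


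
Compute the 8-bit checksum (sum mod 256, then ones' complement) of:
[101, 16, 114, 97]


Sum = 328 mod 256 = 72
Complement = 183

183


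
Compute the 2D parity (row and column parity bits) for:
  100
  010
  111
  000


Row parities: 1110
Column parities: 001

Row P: 1110, Col P: 001, Corner: 1


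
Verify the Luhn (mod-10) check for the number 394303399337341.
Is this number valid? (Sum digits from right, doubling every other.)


Luhn sum = 75
75 mod 10 = 5

Invalid (Luhn sum mod 10 = 5)


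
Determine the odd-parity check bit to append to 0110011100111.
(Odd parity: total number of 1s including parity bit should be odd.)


Number of 1s in data: 8
Parity bit: 1

1


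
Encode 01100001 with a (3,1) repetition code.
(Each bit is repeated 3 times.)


Each bit -> 3 copies

000111111000000000000111


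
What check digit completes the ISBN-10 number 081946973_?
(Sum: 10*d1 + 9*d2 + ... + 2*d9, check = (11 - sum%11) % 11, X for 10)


Weighted sum: 260
260 mod 11 = 7

Check digit: 4


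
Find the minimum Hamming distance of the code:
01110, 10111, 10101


Comparing all pairs, minimum distance: 1
Can detect 0 errors, correct 0 errors

1


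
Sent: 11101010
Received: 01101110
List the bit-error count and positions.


XOR: 10000100

2 error(s) at position(s): 0, 5


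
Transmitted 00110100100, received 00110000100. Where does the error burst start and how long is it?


XOR: 00000100000

Burst at position 5, length 1


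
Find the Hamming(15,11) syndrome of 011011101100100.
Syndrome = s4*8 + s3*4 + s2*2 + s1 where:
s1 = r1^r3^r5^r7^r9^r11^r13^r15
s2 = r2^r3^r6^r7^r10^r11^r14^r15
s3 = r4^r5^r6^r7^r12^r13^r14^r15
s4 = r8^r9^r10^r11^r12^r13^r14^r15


s1=1, s2=1, s3=0, s4=1

Syndrome = 11 (error at position 11)


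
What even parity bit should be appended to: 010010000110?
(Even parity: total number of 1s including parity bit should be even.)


Number of 1s in data: 4
Parity bit: 0

0


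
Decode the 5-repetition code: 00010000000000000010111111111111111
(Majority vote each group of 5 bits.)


Groups: 00010, 00000, 00000, 00010, 11111, 11111, 11111
Majority votes: 0000111

0000111


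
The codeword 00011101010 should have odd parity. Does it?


Number of 1s: 5

Yes, parity is correct (5 ones)


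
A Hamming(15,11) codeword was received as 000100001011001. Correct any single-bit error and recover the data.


Syndrome = 5: error at position 5

Data: 01001011001 (corrected bit 5)


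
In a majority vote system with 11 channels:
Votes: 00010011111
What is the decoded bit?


Ones: 6 out of 11
Threshold: 6

1 (6/11 voted 1)


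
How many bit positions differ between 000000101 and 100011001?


XOR: 100011100
Count of 1s: 4

4


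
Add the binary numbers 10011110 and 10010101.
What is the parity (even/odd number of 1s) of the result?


10011110 = 158
10010101 = 149
Sum = 307 = 100110011
1s count = 5

odd parity (5 ones in 100110011)


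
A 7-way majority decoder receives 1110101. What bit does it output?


Ones: 5 out of 7
Threshold: 4

1 (5/7 voted 1)


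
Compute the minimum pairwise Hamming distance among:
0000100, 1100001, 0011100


Comparing all pairs, minimum distance: 2
Can detect 1 errors, correct 0 errors

2


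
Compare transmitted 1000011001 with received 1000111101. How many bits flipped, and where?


XOR: 0000100100

2 error(s) at position(s): 4, 7


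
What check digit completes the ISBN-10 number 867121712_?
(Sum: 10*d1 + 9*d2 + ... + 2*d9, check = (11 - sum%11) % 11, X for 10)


Weighted sum: 249
249 mod 11 = 7

Check digit: 4


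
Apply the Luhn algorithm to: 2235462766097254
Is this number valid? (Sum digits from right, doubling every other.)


Luhn sum = 72
72 mod 10 = 2

Invalid (Luhn sum mod 10 = 2)


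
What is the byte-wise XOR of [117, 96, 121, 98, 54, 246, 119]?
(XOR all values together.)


XOR chain: 117 ^ 96 ^ 121 ^ 98 ^ 54 ^ 246 ^ 119 = 185

185


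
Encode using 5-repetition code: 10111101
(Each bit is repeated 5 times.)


Each bit -> 5 copies

1111100000111111111111111111110000011111


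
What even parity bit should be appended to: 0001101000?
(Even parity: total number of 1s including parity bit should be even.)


Number of 1s in data: 3
Parity bit: 1

1


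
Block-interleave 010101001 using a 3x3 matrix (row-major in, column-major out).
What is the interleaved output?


Matrix:
  010
  101
  001
Read columns: 010100011

010100011


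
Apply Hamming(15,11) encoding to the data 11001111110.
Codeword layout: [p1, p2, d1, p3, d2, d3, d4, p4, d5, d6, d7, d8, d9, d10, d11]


Parity bits: p1=1, p2=0, p3=0, p4=0

101010001111110


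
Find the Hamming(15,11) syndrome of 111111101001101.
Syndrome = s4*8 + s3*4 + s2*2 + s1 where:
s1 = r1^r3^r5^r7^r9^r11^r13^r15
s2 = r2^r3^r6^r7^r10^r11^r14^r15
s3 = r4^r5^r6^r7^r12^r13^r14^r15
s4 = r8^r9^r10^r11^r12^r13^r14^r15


s1=1, s2=1, s3=1, s4=0

Syndrome = 7 (error at position 7)


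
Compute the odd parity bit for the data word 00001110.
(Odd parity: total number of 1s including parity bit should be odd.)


Number of 1s in data: 3
Parity bit: 0

0


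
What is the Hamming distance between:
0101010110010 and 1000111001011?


XOR: 1101101111001
Count of 1s: 9

9


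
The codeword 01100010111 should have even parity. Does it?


Number of 1s: 6

Yes, parity is correct (6 ones)


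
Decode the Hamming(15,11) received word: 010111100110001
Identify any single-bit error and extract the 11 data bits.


Syndrome = 12: error at position 12

Data: 01110111001 (corrected bit 12)


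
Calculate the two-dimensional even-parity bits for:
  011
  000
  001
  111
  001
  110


Row parities: 001110
Column parities: 010

Row P: 001110, Col P: 010, Corner: 1


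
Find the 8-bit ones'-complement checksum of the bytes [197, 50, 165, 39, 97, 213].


Sum = 761 mod 256 = 249
Complement = 6

6


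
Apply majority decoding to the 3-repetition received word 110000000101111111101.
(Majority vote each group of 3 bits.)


Groups: 110, 000, 000, 101, 111, 111, 101
Majority votes: 1001111

1001111


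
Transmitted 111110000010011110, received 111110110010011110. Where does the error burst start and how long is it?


XOR: 000000110000000000

Burst at position 6, length 2


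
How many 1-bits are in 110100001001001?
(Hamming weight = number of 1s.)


Counting 1s in 110100001001001

6


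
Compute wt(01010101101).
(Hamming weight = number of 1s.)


Counting 1s in 01010101101

6


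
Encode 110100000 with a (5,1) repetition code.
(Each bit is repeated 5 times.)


Each bit -> 5 copies

111111111100000111110000000000000000000000000


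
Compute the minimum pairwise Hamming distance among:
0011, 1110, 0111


Comparing all pairs, minimum distance: 1
Can detect 0 errors, correct 0 errors

1


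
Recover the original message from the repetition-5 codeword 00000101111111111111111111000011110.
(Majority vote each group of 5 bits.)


Groups: 00000, 10111, 11111, 11111, 11111, 10000, 11110
Majority votes: 0111101

0111101


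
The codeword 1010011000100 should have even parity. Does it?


Number of 1s: 5

No, parity error (5 ones)


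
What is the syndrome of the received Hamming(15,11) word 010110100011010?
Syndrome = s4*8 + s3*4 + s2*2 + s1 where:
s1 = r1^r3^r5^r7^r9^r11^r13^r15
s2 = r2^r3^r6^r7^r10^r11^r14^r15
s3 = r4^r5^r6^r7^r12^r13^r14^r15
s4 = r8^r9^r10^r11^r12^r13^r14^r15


s1=1, s2=0, s3=1, s4=1

Syndrome = 13 (error at position 13)


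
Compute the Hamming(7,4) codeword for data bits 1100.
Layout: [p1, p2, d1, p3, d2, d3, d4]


Parity bits: p1=0, p2=1, p3=1

0111100


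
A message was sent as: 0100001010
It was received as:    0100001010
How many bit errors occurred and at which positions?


XOR: 0000000000

0 errors (received matches sent)


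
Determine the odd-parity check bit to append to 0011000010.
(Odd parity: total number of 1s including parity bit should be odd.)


Number of 1s in data: 3
Parity bit: 0

0


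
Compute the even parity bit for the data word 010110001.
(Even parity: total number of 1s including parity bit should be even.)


Number of 1s in data: 4
Parity bit: 0

0


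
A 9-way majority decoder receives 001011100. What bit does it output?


Ones: 4 out of 9
Threshold: 5

0 (4/9 voted 1)


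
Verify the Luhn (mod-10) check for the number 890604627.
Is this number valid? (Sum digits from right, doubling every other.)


Luhn sum = 45
45 mod 10 = 5

Invalid (Luhn sum mod 10 = 5)


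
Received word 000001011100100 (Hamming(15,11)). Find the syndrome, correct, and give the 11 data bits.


Syndrome = 0: no error detected

Data: 00101100100 (no errors)


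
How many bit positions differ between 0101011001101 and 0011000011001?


XOR: 0110011010100
Count of 1s: 6

6


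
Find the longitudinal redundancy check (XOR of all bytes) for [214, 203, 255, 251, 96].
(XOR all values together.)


XOR chain: 214 ^ 203 ^ 255 ^ 251 ^ 96 = 121

121


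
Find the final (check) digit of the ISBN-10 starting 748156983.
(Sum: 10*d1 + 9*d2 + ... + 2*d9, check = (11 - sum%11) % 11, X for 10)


Weighted sum: 303
303 mod 11 = 6

Check digit: 5


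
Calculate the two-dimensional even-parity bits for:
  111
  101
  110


Row parities: 100
Column parities: 100

Row P: 100, Col P: 100, Corner: 1


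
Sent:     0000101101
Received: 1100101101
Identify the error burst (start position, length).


XOR: 1100000000

Burst at position 0, length 2


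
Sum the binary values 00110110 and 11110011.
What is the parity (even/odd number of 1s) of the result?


00110110 = 54
11110011 = 243
Sum = 297 = 100101001
1s count = 4

even parity (4 ones in 100101001)


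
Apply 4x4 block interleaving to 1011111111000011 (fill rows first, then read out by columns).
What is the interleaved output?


Matrix:
  1011
  1111
  1100
  0011
Read columns: 1110011011011101

1110011011011101


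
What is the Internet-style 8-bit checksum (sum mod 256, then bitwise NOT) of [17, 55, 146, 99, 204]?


Sum = 521 mod 256 = 9
Complement = 246

246


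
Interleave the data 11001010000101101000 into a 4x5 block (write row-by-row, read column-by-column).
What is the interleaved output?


Matrix:
  11001
  01000
  01011
  01000
Read columns: 10001111000000101010

10001111000000101010


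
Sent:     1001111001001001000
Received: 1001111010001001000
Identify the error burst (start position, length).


XOR: 0000000011000000000

Burst at position 8, length 2


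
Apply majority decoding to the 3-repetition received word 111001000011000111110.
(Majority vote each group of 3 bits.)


Groups: 111, 001, 000, 011, 000, 111, 110
Majority votes: 1001011

1001011


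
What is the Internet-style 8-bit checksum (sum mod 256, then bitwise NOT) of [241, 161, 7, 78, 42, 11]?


Sum = 540 mod 256 = 28
Complement = 227

227


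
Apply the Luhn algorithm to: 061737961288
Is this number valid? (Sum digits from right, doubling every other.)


Luhn sum = 62
62 mod 10 = 2

Invalid (Luhn sum mod 10 = 2)


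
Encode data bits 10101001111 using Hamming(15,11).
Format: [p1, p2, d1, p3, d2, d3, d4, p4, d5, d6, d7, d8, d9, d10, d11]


Parity bits: p1=0, p2=0, p3=1, p4=1

001101011001111


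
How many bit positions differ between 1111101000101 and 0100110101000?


XOR: 1011011101101
Count of 1s: 9

9


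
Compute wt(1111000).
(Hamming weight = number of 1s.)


Counting 1s in 1111000

4


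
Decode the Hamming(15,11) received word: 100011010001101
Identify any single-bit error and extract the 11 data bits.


Syndrome = 4: error at position 4

Data: 01100001101 (corrected bit 4)


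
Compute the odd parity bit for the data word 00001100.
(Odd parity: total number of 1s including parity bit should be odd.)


Number of 1s in data: 2
Parity bit: 1

1


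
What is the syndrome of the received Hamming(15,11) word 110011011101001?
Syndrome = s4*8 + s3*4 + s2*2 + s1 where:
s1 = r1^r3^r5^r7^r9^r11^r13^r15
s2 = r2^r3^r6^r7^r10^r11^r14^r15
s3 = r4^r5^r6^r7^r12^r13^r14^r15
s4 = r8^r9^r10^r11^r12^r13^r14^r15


s1=0, s2=0, s3=0, s4=1

Syndrome = 8 (error at position 8)


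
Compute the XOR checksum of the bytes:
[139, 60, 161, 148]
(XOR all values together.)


XOR chain: 139 ^ 60 ^ 161 ^ 148 = 130

130


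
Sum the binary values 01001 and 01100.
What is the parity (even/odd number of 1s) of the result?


01001 = 9
01100 = 12
Sum = 21 = 10101
1s count = 3

odd parity (3 ones in 10101)


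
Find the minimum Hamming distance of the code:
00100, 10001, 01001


Comparing all pairs, minimum distance: 2
Can detect 1 errors, correct 0 errors

2


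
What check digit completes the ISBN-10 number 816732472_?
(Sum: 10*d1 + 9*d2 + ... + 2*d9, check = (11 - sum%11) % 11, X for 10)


Weighted sum: 255
255 mod 11 = 2

Check digit: 9


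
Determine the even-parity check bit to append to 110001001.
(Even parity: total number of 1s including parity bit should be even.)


Number of 1s in data: 4
Parity bit: 0

0


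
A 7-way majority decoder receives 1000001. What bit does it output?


Ones: 2 out of 7
Threshold: 4

0 (2/7 voted 1)


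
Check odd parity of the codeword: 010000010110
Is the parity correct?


Number of 1s: 4

No, parity error (4 ones)


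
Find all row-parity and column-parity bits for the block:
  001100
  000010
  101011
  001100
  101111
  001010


Row parities: 010010
Column parities: 001100

Row P: 010010, Col P: 001100, Corner: 0


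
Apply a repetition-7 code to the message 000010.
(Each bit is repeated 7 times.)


Each bit -> 7 copies

000000000000000000000000000011111110000000


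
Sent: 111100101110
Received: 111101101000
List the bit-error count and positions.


XOR: 000001000110

3 error(s) at position(s): 5, 9, 10


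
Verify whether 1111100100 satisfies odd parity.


Number of 1s: 6

No, parity error (6 ones)


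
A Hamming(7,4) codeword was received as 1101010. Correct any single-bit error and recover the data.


Syndrome = 1: error at position 1

Data: 0010 (corrected bit 1)


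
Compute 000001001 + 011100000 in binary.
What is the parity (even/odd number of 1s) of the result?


000001001 = 9
011100000 = 224
Sum = 233 = 11101001
1s count = 5

odd parity (5 ones in 11101001)


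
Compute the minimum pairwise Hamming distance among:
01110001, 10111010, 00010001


Comparing all pairs, minimum distance: 2
Can detect 1 errors, correct 0 errors

2


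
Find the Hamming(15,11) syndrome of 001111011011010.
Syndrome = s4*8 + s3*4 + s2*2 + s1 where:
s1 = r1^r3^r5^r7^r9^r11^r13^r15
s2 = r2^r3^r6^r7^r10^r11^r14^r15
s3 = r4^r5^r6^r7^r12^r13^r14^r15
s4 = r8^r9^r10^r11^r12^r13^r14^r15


s1=0, s2=0, s3=1, s4=1

Syndrome = 12 (error at position 12)


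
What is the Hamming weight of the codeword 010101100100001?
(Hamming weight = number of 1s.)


Counting 1s in 010101100100001

6


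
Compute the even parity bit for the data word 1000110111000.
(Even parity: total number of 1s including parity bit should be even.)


Number of 1s in data: 6
Parity bit: 0

0


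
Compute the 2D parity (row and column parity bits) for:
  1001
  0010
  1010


Row parities: 010
Column parities: 0001

Row P: 010, Col P: 0001, Corner: 1


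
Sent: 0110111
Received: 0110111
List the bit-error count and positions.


XOR: 0000000

0 errors (received matches sent)


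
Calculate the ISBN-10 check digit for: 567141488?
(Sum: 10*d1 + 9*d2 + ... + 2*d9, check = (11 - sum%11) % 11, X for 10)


Weighted sum: 252
252 mod 11 = 10

Check digit: 1


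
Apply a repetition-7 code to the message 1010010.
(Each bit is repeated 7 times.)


Each bit -> 7 copies

1111111000000011111110000000000000011111110000000


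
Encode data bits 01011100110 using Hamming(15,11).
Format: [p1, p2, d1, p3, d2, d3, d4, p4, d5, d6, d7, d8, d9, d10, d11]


Parity bits: p1=0, p2=1, p3=0, p4=0

010010101100110


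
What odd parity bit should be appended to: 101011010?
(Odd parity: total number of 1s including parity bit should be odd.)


Number of 1s in data: 5
Parity bit: 0

0


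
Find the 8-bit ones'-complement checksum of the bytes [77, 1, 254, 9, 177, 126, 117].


Sum = 761 mod 256 = 249
Complement = 6

6


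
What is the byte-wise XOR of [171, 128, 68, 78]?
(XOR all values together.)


XOR chain: 171 ^ 128 ^ 68 ^ 78 = 33

33


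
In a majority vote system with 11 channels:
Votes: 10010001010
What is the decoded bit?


Ones: 4 out of 11
Threshold: 6

0 (4/11 voted 1)


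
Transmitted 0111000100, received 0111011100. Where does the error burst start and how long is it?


XOR: 0000011000

Burst at position 5, length 2


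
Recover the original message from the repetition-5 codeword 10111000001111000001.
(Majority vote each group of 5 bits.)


Groups: 10111, 00000, 11110, 00001
Majority votes: 1010

1010


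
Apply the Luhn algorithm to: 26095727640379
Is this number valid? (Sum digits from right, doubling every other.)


Luhn sum = 62
62 mod 10 = 2

Invalid (Luhn sum mod 10 = 2)


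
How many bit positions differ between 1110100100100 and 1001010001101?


XOR: 0111110101001
Count of 1s: 8

8


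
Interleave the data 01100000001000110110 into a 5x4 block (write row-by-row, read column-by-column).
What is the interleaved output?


Matrix:
  0110
  0000
  0010
  0011
  0110
Read columns: 00000100011011100010

00000100011011100010


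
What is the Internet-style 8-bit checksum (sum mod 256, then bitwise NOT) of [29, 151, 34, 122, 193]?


Sum = 529 mod 256 = 17
Complement = 238

238


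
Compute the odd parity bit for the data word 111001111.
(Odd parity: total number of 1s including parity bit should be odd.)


Number of 1s in data: 7
Parity bit: 0

0


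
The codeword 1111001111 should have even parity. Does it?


Number of 1s: 8

Yes, parity is correct (8 ones)


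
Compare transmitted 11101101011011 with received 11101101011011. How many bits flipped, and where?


XOR: 00000000000000

0 errors (received matches sent)


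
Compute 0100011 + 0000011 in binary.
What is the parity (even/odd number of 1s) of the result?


0100011 = 35
0000011 = 3
Sum = 38 = 100110
1s count = 3

odd parity (3 ones in 100110)


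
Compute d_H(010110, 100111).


XOR: 110001
Count of 1s: 3

3


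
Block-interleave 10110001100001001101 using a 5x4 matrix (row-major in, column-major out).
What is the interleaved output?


Matrix:
  1011
  0001
  1000
  0100
  1101
Read columns: 10101000111000011001

10101000111000011001


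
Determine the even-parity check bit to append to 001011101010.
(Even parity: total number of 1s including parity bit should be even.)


Number of 1s in data: 6
Parity bit: 0

0


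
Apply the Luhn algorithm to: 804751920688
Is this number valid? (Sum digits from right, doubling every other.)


Luhn sum = 56
56 mod 10 = 6

Invalid (Luhn sum mod 10 = 6)


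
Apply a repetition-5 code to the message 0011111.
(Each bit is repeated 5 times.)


Each bit -> 5 copies

00000000001111111111111111111111111


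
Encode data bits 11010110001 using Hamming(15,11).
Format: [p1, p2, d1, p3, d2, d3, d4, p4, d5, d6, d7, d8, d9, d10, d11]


Parity bits: p1=1, p2=1, p3=1, p4=1

111110110110001


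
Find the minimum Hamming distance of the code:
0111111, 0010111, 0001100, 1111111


Comparing all pairs, minimum distance: 1
Can detect 0 errors, correct 0 errors

1


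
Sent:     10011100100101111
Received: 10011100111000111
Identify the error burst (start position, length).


XOR: 00000000011101000

Burst at position 9, length 5


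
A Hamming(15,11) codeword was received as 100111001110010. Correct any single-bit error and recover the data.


Syndrome = 0: no error detected

Data: 01101110010 (no errors)


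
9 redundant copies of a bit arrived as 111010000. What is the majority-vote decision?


Ones: 4 out of 9
Threshold: 5

0 (4/9 voted 1)


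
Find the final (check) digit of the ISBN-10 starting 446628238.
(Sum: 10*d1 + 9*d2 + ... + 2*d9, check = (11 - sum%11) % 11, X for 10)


Weighted sum: 251
251 mod 11 = 9

Check digit: 2


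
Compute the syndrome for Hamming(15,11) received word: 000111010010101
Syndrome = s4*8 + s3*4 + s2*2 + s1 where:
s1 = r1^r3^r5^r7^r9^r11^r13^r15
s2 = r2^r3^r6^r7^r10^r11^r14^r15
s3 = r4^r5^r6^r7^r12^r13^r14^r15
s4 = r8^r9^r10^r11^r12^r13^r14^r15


s1=0, s2=1, s3=1, s4=0

Syndrome = 6 (error at position 6)


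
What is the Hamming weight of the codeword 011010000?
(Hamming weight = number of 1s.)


Counting 1s in 011010000

3


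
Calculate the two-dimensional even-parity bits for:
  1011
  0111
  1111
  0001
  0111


Row parities: 11011
Column parities: 0101

Row P: 11011, Col P: 0101, Corner: 0


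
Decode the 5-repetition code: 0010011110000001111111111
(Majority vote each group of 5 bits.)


Groups: 00100, 11110, 00000, 11111, 11111
Majority votes: 01011

01011


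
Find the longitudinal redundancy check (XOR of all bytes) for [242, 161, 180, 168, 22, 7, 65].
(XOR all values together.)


XOR chain: 242 ^ 161 ^ 180 ^ 168 ^ 22 ^ 7 ^ 65 = 31

31


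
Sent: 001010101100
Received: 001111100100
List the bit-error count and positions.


XOR: 000101001000

3 error(s) at position(s): 3, 5, 8


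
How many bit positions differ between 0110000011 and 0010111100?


XOR: 0100111111
Count of 1s: 7

7


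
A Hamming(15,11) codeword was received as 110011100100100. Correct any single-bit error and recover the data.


Syndrome = 0: no error detected

Data: 01110100100 (no errors)


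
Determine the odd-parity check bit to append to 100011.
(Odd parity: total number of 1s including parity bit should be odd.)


Number of 1s in data: 3
Parity bit: 0

0


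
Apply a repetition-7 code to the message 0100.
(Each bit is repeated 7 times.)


Each bit -> 7 copies

0000000111111100000000000000


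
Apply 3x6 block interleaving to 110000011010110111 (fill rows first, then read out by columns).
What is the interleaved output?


Matrix:
  110000
  011010
  110111
Read columns: 101111010001011001

101111010001011001


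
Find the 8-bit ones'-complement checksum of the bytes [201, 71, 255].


Sum = 527 mod 256 = 15
Complement = 240

240


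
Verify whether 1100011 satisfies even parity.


Number of 1s: 4

Yes, parity is correct (4 ones)


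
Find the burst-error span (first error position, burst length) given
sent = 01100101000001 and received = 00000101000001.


XOR: 01100000000000

Burst at position 1, length 2


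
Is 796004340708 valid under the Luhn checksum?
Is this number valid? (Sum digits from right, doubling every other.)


Luhn sum = 46
46 mod 10 = 6

Invalid (Luhn sum mod 10 = 6)


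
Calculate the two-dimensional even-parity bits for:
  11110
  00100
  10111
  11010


Row parities: 0101
Column parities: 10111

Row P: 0101, Col P: 10111, Corner: 0


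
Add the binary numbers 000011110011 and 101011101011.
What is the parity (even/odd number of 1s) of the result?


000011110011 = 243
101011101011 = 2795
Sum = 3038 = 101111011110
1s count = 9

odd parity (9 ones in 101111011110)


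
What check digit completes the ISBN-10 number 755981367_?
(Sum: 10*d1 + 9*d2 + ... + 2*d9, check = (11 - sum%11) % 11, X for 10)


Weighted sum: 315
315 mod 11 = 7

Check digit: 4


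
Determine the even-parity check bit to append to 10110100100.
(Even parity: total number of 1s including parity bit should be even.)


Number of 1s in data: 5
Parity bit: 1

1


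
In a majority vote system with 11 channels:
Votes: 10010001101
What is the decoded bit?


Ones: 5 out of 11
Threshold: 6

0 (5/11 voted 1)


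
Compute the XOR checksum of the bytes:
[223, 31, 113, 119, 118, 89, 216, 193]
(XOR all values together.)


XOR chain: 223 ^ 31 ^ 113 ^ 119 ^ 118 ^ 89 ^ 216 ^ 193 = 240

240


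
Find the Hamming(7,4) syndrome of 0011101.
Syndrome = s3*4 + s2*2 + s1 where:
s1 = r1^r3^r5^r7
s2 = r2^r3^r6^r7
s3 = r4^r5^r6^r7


s1=1, s2=0, s3=1

Syndrome = 5 (error at position 5)


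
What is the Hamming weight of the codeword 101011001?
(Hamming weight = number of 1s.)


Counting 1s in 101011001

5


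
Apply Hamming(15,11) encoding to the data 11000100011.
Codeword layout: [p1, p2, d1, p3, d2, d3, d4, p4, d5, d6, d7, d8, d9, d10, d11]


Parity bits: p1=1, p2=0, p3=1, p4=1

101110010100011


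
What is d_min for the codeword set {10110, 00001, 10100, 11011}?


Comparing all pairs, minimum distance: 1
Can detect 0 errors, correct 0 errors

1


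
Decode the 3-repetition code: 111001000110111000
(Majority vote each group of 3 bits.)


Groups: 111, 001, 000, 110, 111, 000
Majority votes: 100110

100110


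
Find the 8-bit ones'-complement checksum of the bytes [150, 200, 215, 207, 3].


Sum = 775 mod 256 = 7
Complement = 248

248


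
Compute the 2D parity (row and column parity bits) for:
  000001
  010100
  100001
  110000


Row parities: 1000
Column parities: 000100

Row P: 1000, Col P: 000100, Corner: 1


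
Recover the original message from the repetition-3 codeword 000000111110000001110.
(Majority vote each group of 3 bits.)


Groups: 000, 000, 111, 110, 000, 001, 110
Majority votes: 0011001

0011001


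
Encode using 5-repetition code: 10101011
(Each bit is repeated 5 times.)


Each bit -> 5 copies

1111100000111110000011111000001111111111


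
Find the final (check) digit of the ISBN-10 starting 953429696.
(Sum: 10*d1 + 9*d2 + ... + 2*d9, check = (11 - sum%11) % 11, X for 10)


Weighted sum: 307
307 mod 11 = 10

Check digit: 1


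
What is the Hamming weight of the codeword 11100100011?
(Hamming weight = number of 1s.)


Counting 1s in 11100100011

6


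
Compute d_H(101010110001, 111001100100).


XOR: 010011010101
Count of 1s: 6

6


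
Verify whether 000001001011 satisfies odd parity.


Number of 1s: 4

No, parity error (4 ones)


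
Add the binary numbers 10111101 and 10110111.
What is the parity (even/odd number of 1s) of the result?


10111101 = 189
10110111 = 183
Sum = 372 = 101110100
1s count = 5

odd parity (5 ones in 101110100)


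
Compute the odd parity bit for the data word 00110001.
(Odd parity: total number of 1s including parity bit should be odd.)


Number of 1s in data: 3
Parity bit: 0

0


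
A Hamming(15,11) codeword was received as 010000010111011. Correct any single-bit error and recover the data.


Syndrome = 6: error at position 6

Data: 00100111011 (corrected bit 6)


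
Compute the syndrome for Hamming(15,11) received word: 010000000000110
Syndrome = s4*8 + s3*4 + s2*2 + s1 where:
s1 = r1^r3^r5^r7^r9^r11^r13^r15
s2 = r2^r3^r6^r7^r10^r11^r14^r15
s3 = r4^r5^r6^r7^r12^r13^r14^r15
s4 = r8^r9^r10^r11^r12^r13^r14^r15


s1=1, s2=0, s3=0, s4=0

Syndrome = 1 (error at position 1)


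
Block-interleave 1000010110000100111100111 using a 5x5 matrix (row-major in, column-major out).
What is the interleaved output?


Matrix:
  10000
  10110
  00010
  01111
  00111
Read columns: 1100000010010110111100011

1100000010010110111100011


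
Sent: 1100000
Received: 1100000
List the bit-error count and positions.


XOR: 0000000

0 errors (received matches sent)


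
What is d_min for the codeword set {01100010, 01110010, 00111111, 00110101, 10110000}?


Comparing all pairs, minimum distance: 1
Can detect 0 errors, correct 0 errors

1


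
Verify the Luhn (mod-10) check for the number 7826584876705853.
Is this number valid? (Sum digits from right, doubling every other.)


Luhn sum = 77
77 mod 10 = 7

Invalid (Luhn sum mod 10 = 7)


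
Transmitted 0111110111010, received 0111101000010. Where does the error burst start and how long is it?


XOR: 0000011111000

Burst at position 5, length 5


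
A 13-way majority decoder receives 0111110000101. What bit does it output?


Ones: 7 out of 13
Threshold: 7

1 (7/13 voted 1)


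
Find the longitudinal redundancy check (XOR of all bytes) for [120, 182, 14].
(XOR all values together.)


XOR chain: 120 ^ 182 ^ 14 = 192

192


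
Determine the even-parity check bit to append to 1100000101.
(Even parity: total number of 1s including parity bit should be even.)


Number of 1s in data: 4
Parity bit: 0

0


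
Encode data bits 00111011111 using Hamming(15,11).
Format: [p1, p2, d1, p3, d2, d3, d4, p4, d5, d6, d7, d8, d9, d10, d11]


Parity bits: p1=1, p2=1, p3=0, p4=0

110001101011111


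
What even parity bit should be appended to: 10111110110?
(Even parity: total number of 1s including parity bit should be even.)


Number of 1s in data: 8
Parity bit: 0

0


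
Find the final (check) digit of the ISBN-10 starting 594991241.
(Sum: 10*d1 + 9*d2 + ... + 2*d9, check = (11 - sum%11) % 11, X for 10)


Weighted sum: 307
307 mod 11 = 10

Check digit: 1


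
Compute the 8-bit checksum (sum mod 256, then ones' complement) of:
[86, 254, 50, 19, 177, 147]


Sum = 733 mod 256 = 221
Complement = 34

34


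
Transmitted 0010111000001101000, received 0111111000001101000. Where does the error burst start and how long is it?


XOR: 0101000000000000000

Burst at position 1, length 3


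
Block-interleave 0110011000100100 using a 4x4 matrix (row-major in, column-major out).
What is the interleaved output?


Matrix:
  0110
  0110
  0010
  0100
Read columns: 0000110111100000

0000110111100000


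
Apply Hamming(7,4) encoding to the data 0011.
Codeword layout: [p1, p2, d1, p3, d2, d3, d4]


Parity bits: p1=1, p2=0, p3=0

1000011


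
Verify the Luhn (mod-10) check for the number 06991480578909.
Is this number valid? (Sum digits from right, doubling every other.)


Luhn sum = 70
70 mod 10 = 0

Valid (Luhn sum mod 10 = 0)


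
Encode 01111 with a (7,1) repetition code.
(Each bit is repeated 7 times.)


Each bit -> 7 copies

00000001111111111111111111111111111


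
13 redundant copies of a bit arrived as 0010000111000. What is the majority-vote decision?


Ones: 4 out of 13
Threshold: 7

0 (4/13 voted 1)


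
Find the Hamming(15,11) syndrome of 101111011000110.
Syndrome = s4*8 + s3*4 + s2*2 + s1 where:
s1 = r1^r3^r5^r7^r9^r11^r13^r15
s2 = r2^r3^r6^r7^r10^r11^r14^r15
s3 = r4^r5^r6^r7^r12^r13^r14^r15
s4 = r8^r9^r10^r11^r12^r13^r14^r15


s1=1, s2=1, s3=1, s4=0

Syndrome = 7 (error at position 7)


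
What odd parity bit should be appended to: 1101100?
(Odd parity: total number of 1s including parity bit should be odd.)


Number of 1s in data: 4
Parity bit: 1

1


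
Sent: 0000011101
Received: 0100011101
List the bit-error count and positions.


XOR: 0100000000

1 error(s) at position(s): 1


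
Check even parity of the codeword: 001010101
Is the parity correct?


Number of 1s: 4

Yes, parity is correct (4 ones)


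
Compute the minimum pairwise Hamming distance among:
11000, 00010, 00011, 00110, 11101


Comparing all pairs, minimum distance: 1
Can detect 0 errors, correct 0 errors

1


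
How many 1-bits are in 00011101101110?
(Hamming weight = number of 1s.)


Counting 1s in 00011101101110

8


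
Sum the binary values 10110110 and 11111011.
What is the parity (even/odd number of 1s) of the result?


10110110 = 182
11111011 = 251
Sum = 433 = 110110001
1s count = 5

odd parity (5 ones in 110110001)


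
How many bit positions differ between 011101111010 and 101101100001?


XOR: 110000011011
Count of 1s: 6

6


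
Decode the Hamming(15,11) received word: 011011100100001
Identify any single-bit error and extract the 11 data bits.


Syndrome = 0: no error detected

Data: 11110100001 (no errors)


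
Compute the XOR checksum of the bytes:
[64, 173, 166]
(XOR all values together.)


XOR chain: 64 ^ 173 ^ 166 = 75

75


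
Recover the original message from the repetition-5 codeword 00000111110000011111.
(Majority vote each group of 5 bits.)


Groups: 00000, 11111, 00000, 11111
Majority votes: 0101

0101


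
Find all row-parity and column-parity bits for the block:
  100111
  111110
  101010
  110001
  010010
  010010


Row parities: 011100
Column parities: 000010

Row P: 011100, Col P: 000010, Corner: 1


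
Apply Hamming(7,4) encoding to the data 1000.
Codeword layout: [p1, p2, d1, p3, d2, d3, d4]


Parity bits: p1=1, p2=1, p3=0

1110000


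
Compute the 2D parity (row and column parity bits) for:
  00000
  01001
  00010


Row parities: 001
Column parities: 01011

Row P: 001, Col P: 01011, Corner: 1


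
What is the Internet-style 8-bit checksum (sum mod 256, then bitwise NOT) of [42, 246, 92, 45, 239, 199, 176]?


Sum = 1039 mod 256 = 15
Complement = 240

240


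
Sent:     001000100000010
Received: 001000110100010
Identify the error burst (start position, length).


XOR: 000000010100000

Burst at position 7, length 3


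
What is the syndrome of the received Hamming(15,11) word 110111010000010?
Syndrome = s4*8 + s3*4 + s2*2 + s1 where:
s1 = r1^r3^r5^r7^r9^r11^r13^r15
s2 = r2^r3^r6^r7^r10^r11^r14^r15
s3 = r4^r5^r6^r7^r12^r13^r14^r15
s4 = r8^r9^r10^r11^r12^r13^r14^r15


s1=0, s2=1, s3=0, s4=0

Syndrome = 2 (error at position 2)


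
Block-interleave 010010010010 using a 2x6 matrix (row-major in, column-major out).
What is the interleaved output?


Matrix:
  010010
  010010
Read columns: 001100001100

001100001100


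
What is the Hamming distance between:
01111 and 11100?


XOR: 10011
Count of 1s: 3

3


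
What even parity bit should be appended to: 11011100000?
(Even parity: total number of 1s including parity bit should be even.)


Number of 1s in data: 5
Parity bit: 1

1


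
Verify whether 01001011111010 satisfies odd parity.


Number of 1s: 8

No, parity error (8 ones)


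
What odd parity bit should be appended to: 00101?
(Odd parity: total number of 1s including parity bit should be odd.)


Number of 1s in data: 2
Parity bit: 1

1


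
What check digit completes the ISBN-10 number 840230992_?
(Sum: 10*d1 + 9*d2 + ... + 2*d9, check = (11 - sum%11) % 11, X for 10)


Weighted sum: 215
215 mod 11 = 6

Check digit: 5


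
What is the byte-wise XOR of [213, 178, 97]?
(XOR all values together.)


XOR chain: 213 ^ 178 ^ 97 = 6

6


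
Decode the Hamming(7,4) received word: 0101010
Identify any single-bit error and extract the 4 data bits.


Syndrome = 0: no error detected

Data: 0010 (no errors)


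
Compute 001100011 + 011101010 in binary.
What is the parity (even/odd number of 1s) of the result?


001100011 = 99
011101010 = 234
Sum = 333 = 101001101
1s count = 5

odd parity (5 ones in 101001101)


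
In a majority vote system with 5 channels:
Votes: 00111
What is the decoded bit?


Ones: 3 out of 5
Threshold: 3

1 (3/5 voted 1)


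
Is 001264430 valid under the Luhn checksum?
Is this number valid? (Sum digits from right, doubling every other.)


Luhn sum = 29
29 mod 10 = 9

Invalid (Luhn sum mod 10 = 9)


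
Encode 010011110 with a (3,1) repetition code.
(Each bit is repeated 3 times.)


Each bit -> 3 copies

000111000000111111111111000


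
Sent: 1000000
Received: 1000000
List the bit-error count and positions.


XOR: 0000000

0 errors (received matches sent)


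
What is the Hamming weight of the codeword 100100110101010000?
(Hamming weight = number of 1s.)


Counting 1s in 100100110101010000

7


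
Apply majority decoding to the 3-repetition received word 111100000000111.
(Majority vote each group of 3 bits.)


Groups: 111, 100, 000, 000, 111
Majority votes: 10001

10001


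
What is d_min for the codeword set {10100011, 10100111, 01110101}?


Comparing all pairs, minimum distance: 1
Can detect 0 errors, correct 0 errors

1


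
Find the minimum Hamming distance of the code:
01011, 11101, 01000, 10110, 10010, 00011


Comparing all pairs, minimum distance: 1
Can detect 0 errors, correct 0 errors

1


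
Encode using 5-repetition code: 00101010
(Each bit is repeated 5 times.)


Each bit -> 5 copies

0000000000111110000011111000001111100000


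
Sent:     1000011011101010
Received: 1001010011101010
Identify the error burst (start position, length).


XOR: 0001001000000000

Burst at position 3, length 4


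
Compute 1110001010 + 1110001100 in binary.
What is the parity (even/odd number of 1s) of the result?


1110001010 = 906
1110001100 = 908
Sum = 1814 = 11100010110
1s count = 6

even parity (6 ones in 11100010110)


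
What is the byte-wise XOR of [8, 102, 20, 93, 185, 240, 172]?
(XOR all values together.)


XOR chain: 8 ^ 102 ^ 20 ^ 93 ^ 185 ^ 240 ^ 172 = 194

194


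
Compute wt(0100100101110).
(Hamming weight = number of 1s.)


Counting 1s in 0100100101110

6


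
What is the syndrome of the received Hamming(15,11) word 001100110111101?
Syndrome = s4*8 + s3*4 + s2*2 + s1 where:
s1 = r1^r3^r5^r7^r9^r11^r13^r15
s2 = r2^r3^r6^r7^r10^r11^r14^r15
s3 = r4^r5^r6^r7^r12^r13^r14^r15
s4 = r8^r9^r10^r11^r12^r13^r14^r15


s1=1, s2=1, s3=1, s4=0

Syndrome = 7 (error at position 7)


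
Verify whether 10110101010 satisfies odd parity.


Number of 1s: 6

No, parity error (6 ones)


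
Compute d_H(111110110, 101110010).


XOR: 010000100
Count of 1s: 2

2


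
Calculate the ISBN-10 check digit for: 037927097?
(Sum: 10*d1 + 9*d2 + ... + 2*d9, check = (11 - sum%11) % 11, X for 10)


Weighted sum: 234
234 mod 11 = 3

Check digit: 8
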